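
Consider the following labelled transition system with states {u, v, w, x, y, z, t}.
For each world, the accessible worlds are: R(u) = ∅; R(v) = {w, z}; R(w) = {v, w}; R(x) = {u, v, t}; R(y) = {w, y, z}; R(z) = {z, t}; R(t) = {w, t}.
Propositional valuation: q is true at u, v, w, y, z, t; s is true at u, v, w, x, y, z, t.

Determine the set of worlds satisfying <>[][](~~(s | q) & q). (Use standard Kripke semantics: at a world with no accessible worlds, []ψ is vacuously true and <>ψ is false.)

v, w, x, y, z, t

Let φ = <>[][](~~(s | q) & q). Evaluate φ at each world:
  u (successors ∅): φ is false.
  v (successors {w, z}): φ is true.
  w (successors {v, w}): φ is true.
  x (successors {u, v, t}): φ is true.
  y (successors {w, y, z}): φ is true.
  z (successors {z, t}): φ is true.
  t (successors {w, t}): φ is true.
For instance, at t:
  At t: <>[][](~~(s | q) & q) requires [][](~~(s | q) & q) at some successor in {w, t}.
    [][](~~(s | q) & q) holds at w, so <>[][](~~(s | q) & q) is true at t.
      At w: [][](~~(s | q) & q) requires [](~~(s | q) & q) at every successor {v, w}.
        At v: [](~~(s | q) & q) is true.
        At w: [](~~(s | q) & q) is true.
      So [][](~~(s | q) & q) is true at w.
Satisfying worlds: {v, w, x, y, z, t}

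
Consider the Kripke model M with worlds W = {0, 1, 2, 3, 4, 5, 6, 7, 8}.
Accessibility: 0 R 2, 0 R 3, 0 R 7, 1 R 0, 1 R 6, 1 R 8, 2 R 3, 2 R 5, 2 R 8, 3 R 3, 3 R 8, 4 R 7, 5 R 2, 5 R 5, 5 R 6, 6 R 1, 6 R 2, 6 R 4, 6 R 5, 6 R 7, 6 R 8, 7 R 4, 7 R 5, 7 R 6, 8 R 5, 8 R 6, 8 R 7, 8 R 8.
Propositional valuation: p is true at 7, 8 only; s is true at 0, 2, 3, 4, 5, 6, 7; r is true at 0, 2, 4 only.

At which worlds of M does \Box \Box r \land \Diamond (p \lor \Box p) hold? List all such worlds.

Recall that \Box ψ holds at a world iff ψ holds at every accessible world, and \Diamond ψ holds iff ψ holds at some accessible world.
Let φ = \Box \Box r \land \Diamond (p \lor \Box p). Evaluate φ at each world:
  0 (successors {2, 3, 7}): φ is false.
  1 (successors {0, 6, 8}): φ is false.
  2 (successors {3, 5, 8}): φ is false.
  3 (successors {3, 8}): φ is false.
  4 (successors {7}): φ is false.
  5 (successors {2, 5, 6}): φ is false.
  6 (successors {1, 2, 4, 5, 7, 8}): φ is false.
  7 (successors {4, 5, 6}): φ is false.
  8 (successors {5, 6, 7, 8}): φ is false.
For instance, at 5:
  At 5: \Box \Box r is false, \Diamond (p \lor \Box p) is false, so \Box \Box r \land \Diamond (p \lor \Box p) is false.
    At 5: \Box \Box r requires \Box r at every successor {2, 5, 6}.
      \Box r fails at 2, so \Box \Box r is false at 5.
    At 5: \Diamond (p \lor \Box p) requires p \lor \Box p at some successor in {2, 5, 6}.
      At 2: p \lor \Box p is false.
      At 5: p \lor \Box p is false.
      At 6: p \lor \Box p is false.
    So \Diamond (p \lor \Box p) is false at 5.
Satisfying worlds: none.

none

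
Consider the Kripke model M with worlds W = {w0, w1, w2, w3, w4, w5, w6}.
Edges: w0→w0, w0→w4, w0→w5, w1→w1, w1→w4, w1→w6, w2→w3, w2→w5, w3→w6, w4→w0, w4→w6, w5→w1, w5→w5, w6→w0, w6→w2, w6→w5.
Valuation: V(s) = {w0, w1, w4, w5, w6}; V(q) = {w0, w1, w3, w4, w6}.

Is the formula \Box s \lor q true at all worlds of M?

No

Recall that \Box ψ holds at a world iff ψ holds at every accessible world, and \Diamond ψ holds iff ψ holds at some accessible world.
Let φ = \Box s \lor q. Evaluate φ at each world:
  w0 (successors {w0, w4, w5}): φ is true.
  w1 (successors {w1, w4, w6}): φ is true.
  w2 (successors {w3, w5}): φ is false.
  w3 (successors {w6}): φ is true.
  w4 (successors {w0, w6}): φ is true.
  w5 (successors {w1, w5}): φ is true.
  w6 (successors {w0, w2, w5}): φ is true.
Detail at w2 (counterexample):
  At w2: \Box s is false, q is false, so \Box s \lor q is false.
    At w2: \Box s requires s at every successor {w3, w5}.
      s fails at w3, so \Box s is false at w2.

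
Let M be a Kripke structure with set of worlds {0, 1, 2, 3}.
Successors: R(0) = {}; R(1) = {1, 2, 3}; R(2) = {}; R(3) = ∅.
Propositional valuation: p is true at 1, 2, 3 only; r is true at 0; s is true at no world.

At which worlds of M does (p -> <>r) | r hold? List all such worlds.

Recall that <>ψ holds at a world iff ψ holds at some accessible world.
Let φ = (p -> <>r) | r. Evaluate φ at each world:
  0 (successors ∅): φ is true.
  1 (successors {1, 2, 3}): φ is false.
  2 (successors ∅): φ is false.
  3 (successors ∅): φ is false.
For instance, at 1:
  At 1: p -> <>r is false, r is false, so (p -> <>r) | r is false.
    At 1: p is true, <>r is false, so p -> <>r is false.
      At 1: <>r requires r at some successor in {1, 2, 3}.
        At 1: r is false.
        At 2: r is false.
        At 3: r is false.
      So <>r is false at 1.
Satisfying worlds: {0}

0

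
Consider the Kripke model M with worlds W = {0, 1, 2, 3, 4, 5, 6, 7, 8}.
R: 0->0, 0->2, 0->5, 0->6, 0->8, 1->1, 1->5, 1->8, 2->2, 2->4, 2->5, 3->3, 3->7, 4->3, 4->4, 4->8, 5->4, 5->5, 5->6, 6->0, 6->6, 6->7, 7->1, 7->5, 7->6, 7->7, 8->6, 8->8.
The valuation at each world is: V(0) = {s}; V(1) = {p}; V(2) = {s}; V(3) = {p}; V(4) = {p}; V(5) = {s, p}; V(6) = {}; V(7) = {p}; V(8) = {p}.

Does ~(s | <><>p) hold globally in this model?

Let φ = ~(s | <><>p). Evaluate φ at each world:
  0 (successors {0, 2, 5, 6, 8}): φ is false.
  1 (successors {1, 5, 8}): φ is false.
  2 (successors {2, 4, 5}): φ is false.
  3 (successors {3, 7}): φ is false.
  4 (successors {3, 4, 8}): φ is false.
  5 (successors {4, 5, 6}): φ is false.
  6 (successors {0, 6, 7}): φ is false.
  7 (successors {1, 5, 6, 7}): φ is false.
  8 (successors {6, 8}): φ is false.
Detail at 0 (counterexample):
  At 0: s | <><>p is true, so ~(s | <><>p) is false.
    At 0: s is true, <><>p is true, so s | <><>p is true.
      At 0: <><>p requires <>p at some successor in {0, 2, 5, 6, 8}.
        <>p holds at 0, so <><>p is true at 0.

No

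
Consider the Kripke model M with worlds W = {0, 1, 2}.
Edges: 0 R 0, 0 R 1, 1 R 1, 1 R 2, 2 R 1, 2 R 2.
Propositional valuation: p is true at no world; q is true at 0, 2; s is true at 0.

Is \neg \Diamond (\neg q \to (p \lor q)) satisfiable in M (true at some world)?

No

Let φ = \neg \Diamond (\neg q \to (p \lor q)). Evaluate φ at each world:
  0 (successors {0, 1}): φ is false.
  1 (successors {1, 2}): φ is false.
  2 (successors {1, 2}): φ is false.
For instance, at 0:
  At 0: \Diamond (\neg q \to (p \lor q)) is true, so \neg \Diamond (\neg q \to (p \lor q)) is false.
    At 0: \Diamond (\neg q \to (p \lor q)) requires \neg q \to (p \lor q) at some successor in {0, 1}.
      \neg q \to (p \lor q) holds at 0, so \Diamond (\neg q \to (p \lor q)) is true at 0.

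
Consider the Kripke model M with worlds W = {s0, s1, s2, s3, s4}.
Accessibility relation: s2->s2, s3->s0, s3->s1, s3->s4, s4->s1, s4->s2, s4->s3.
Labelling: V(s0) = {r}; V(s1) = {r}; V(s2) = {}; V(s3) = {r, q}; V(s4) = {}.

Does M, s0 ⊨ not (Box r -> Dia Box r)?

At s0: Box r -> Dia Box r is false, so not (Box r -> Dia Box r) is true.
  At s0: Box r is true, Dia Box r is false, so Box r -> Dia Box r is false.
    At s0: no accessible worlds, so Box r holds vacuously.
    At s0: no accessible worlds, so Dia Box r is false.

Yes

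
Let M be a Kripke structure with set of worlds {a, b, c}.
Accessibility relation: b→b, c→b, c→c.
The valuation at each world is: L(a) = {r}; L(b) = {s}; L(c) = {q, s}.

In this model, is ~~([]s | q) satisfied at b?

At b: ~([]s | q) is false, so ~~([]s | q) is true.
  At b: []s | q is true, so ~([]s | q) is false.
    At b: []s is true, q is false, so []s | q is true.
      At b: []s requires s at every successor {b}.
        At b: s is true.
      So []s is true at b.

Yes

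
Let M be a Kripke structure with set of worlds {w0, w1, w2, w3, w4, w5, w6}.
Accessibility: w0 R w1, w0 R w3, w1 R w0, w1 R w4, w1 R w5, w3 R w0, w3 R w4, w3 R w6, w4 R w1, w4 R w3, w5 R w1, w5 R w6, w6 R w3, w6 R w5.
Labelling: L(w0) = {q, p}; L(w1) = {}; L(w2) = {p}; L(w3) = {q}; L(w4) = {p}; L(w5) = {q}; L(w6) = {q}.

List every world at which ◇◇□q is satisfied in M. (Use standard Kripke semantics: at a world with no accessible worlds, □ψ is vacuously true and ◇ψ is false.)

w0, w1, w4, w6

Let φ = ◇◇□q. Evaluate φ at each world:
  w0 (successors {w1, w3}): φ is true.
  w1 (successors {w0, w4, w5}): φ is true.
  w2 (successors ∅): φ is false.
  w3 (successors {w0, w4, w6}): φ is false.
  w4 (successors {w1, w3}): φ is true.
  w5 (successors {w1, w6}): φ is false.
  w6 (successors {w3, w5}): φ is true.
For instance, at w5:
  At w5: ◇◇□q requires ◇□q at some successor in {w1, w6}.
    At w1: ◇□q is false.
    At w6: ◇□q is false.
  So ◇◇□q is false at w5.
Satisfying worlds: {w0, w1, w4, w6}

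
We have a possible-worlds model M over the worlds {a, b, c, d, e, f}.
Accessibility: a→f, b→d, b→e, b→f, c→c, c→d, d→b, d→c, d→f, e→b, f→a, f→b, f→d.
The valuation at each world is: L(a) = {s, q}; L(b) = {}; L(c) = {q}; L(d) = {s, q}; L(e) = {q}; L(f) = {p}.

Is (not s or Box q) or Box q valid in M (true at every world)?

No

Recall that Box ψ holds at a world iff ψ holds at every accessible world, and Dia ψ holds iff ψ holds at some accessible world.
Let φ = (not s or Box q) or Box q. Evaluate φ at each world:
  a (successors {f}): φ is false.
  b (successors {d, e, f}): φ is true.
  c (successors {c, d}): φ is true.
  d (successors {b, c, f}): φ is false.
  e (successors {b}): φ is true.
  f (successors {a, b, d}): φ is true.
Detail at a (counterexample):
  At a: not s or Box q is false, Box q is false, so (not s or Box q) or Box q is false.
    At a: not s is false, Box q is false, so not s or Box q is false.
      At a: Box q requires q at every successor {f}.
        q fails at f, so Box q is false at a.
    At a: Box q requires q at every successor {f}.
      q fails at f, so Box q is false at a.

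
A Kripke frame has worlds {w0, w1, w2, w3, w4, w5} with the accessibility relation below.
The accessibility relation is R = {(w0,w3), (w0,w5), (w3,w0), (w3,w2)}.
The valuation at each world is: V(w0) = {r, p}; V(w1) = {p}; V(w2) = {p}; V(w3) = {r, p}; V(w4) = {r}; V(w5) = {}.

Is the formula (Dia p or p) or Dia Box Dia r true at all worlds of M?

No

Let φ = (Dia p or p) or Dia Box Dia r. Evaluate φ at each world:
  w0 (successors {w3, w5}): φ is true.
  w1 (successors ∅): φ is true.
  w2 (successors ∅): φ is true.
  w3 (successors {w0, w2}): φ is true.
  w4 (successors ∅): φ is false.
  w5 (successors ∅): φ is false.
Detail at w4 (counterexample):
  At w4: Dia p or p is false, Dia Box Dia r is false, so (Dia p or p) or Dia Box Dia r is false.
    At w4: Dia p is false, p is false, so Dia p or p is false.
      At w4: no accessible worlds, so Dia p is false.
    At w4: no accessible worlds, so Dia Box Dia r is false.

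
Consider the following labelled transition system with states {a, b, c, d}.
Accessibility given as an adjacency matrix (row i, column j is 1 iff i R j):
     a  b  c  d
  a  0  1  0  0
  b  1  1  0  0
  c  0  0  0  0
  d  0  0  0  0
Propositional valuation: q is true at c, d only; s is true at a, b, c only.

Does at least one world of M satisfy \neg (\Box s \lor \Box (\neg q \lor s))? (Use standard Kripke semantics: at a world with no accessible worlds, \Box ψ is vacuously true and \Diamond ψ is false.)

Recall that \Box ψ holds at a world iff ψ holds at every accessible world, and \Diamond ψ holds iff ψ holds at some accessible world.
Let φ = \neg (\Box s \lor \Box (\neg q \lor s)). Evaluate φ at each world:
  a (successors {b}): φ is false.
  b (successors {a, b}): φ is false.
  c (successors ∅): φ is false.
  d (successors ∅): φ is false.
For instance, at a:
  At a: \Box s \lor \Box (\neg q \lor s) is true, so \neg (\Box s \lor \Box (\neg q \lor s)) is false.
    At a: \Box s is true, \Box (\neg q \lor s) is true, so \Box s \lor \Box (\neg q \lor s) is true.
      At a: \Box s requires s at every successor {b}.
        At b: s is true.
      So \Box s is true at a.
      At a: \Box (\neg q \lor s) requires \neg q \lor s at every successor {b}.
        At b: \neg q \lor s is true.
      So \Box (\neg q \lor s) is true at a.

No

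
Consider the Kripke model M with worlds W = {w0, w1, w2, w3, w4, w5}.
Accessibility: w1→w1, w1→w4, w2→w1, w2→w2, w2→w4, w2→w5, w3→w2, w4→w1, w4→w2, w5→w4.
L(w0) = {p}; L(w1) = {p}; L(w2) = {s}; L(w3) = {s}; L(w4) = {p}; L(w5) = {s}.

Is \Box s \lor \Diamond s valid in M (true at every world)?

No

Let φ = \Box s \lor \Diamond s. Evaluate φ at each world:
  w0 (successors ∅): φ is true.
  w1 (successors {w1, w4}): φ is false.
  w2 (successors {w1, w2, w4, w5}): φ is true.
  w3 (successors {w2}): φ is true.
  w4 (successors {w1, w2}): φ is true.
  w5 (successors {w4}): φ is false.
Detail at w1 (counterexample):
  At w1: \Box s is false, \Diamond s is false, so \Box s \lor \Diamond s is false.
    At w1: \Box s requires s at every successor {w1, w4}.
      s fails at w1, so \Box s is false at w1.
    At w1: \Diamond s requires s at some successor in {w1, w4}.
      At w1: s is false.
      At w4: s is false.
    So \Diamond s is false at w1.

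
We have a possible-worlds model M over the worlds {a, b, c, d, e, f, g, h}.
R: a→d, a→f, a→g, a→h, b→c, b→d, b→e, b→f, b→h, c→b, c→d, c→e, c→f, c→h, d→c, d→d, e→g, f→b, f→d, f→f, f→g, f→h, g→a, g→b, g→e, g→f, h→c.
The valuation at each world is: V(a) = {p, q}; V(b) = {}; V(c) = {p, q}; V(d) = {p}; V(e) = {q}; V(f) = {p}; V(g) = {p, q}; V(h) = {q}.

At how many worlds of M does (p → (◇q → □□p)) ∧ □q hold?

Let φ = (p → (◇q → □□p)) ∧ □q. Evaluate φ at each world:
  a (successors {d, f, g, h}): φ is false.
  b (successors {c, d, e, f, h}): φ is false.
  c (successors {b, d, e, f, h}): φ is false.
  d (successors {c, d}): φ is false.
  e (successors {g}): φ is true.
  f (successors {b, d, f, g, h}): φ is false.
  g (successors {a, b, e, f}): φ is false.
  h (successors {c}): φ is true.
For instance, at d:
  At d: p → (◇q → □□p) is false, □q is false, so (p → (◇q → □□p)) ∧ □q is false.
    At d: p is true, ◇q → □□p is false, so p → (◇q → □□p) is false.
      At d: ◇q is true, □□p is false, so ◇q → □□p is false.
    At d: □q requires q at every successor {c, d}.
      q fails at d, so □q is false at d.
Satisfying worlds: {e, h}

2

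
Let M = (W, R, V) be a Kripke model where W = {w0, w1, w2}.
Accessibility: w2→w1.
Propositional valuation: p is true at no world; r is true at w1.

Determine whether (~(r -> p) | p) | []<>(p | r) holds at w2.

Recall that []ψ holds at a world iff ψ holds at every accessible world, and <>ψ holds iff ψ holds at some accessible world.
At w2: ~(r -> p) | p is false, []<>(p | r) is false, so (~(r -> p) | p) | []<>(p | r) is false.
  At w2: []<>(p | r) requires <>(p | r) at every successor {w1}.
    <>(p | r) fails at w1, so []<>(p | r) is false at w2.
      At w1: no accessible worlds, so <>(p | r) is false.

No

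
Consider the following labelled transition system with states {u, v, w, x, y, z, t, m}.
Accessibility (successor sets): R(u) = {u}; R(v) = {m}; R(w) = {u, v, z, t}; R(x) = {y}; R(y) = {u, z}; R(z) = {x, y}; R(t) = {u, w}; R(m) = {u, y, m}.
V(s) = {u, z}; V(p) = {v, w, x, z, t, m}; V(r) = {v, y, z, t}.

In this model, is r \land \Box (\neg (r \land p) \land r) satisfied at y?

At y: r is true, \Box (\neg (r \land p) \land r) is false, so r \land \Box (\neg (r \land p) \land r) is false.
  At y: \Box (\neg (r \land p) \land r) requires \neg (r \land p) \land r at every successor {u, z}.
    \neg (r \land p) \land r fails at u, so \Box (\neg (r \land p) \land r) is false at y.

No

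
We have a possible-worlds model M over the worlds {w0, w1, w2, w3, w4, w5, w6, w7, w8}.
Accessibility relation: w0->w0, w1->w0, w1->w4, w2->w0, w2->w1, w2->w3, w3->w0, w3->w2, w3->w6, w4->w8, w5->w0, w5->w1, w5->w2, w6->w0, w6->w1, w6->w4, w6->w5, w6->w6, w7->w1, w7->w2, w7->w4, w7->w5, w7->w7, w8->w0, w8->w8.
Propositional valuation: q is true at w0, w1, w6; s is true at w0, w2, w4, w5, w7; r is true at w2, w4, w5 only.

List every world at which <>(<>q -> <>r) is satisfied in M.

w1, w2, w3, w5, w6, w7

Let φ = <>(<>q -> <>r). Evaluate φ at each world:
  w0 (successors {w0}): φ is false.
  w1 (successors {w0, w4}): φ is true.
  w2 (successors {w0, w1, w3}): φ is true.
  w3 (successors {w0, w2, w6}): φ is true.
  w4 (successors {w8}): φ is false.
  w5 (successors {w0, w1, w2}): φ is true.
  w6 (successors {w0, w1, w4, w5, w6}): φ is true.
  w7 (successors {w1, w2, w4, w5, w7}): φ is true.
  w8 (successors {w0, w8}): φ is false.
For instance, at w0:
  At w0: <>(<>q -> <>r) requires <>q -> <>r at some successor in {w0}.
    At w0: <>q -> <>r is false.
  So <>(<>q -> <>r) is false at w0.
Satisfying worlds: {w1, w2, w3, w5, w6, w7}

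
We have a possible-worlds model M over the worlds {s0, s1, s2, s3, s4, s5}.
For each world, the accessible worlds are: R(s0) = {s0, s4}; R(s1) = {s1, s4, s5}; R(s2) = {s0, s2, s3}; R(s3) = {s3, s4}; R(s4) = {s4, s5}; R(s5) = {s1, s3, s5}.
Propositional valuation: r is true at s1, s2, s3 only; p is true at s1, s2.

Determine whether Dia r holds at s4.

No

At s4: Dia r requires r at some successor in {s4, s5}.
  At s4: r is false.
  At s5: r is false.
So Dia r is false at s4.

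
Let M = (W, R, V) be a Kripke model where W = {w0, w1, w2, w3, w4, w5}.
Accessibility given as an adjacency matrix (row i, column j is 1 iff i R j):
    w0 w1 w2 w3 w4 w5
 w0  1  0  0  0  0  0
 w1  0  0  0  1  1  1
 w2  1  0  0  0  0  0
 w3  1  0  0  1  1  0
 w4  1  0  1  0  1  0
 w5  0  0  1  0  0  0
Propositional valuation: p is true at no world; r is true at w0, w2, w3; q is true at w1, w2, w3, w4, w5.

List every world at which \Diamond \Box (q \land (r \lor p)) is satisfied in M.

Let φ = \Diamond \Box (q \land (r \lor p)). Evaluate φ at each world:
  w0 (successors {w0}): φ is false.
  w1 (successors {w3, w4, w5}): φ is true.
  w2 (successors {w0}): φ is false.
  w3 (successors {w0, w3, w4}): φ is false.
  w4 (successors {w0, w2, w4}): φ is false.
  w5 (successors {w2}): φ is false.
For instance, at w5:
  At w5: \Diamond \Box (q \land (r \lor p)) requires \Box (q \land (r \lor p)) at some successor in {w2}.
    At w2: \Box (q \land (r \lor p)) is false.
  So \Diamond \Box (q \land (r \lor p)) is false at w5.
Satisfying worlds: {w1}

w1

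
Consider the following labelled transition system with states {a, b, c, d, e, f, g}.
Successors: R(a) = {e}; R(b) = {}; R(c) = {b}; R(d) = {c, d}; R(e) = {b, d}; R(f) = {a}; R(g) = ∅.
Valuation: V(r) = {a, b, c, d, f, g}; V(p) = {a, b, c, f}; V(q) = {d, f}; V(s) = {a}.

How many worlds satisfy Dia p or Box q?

Let φ = Dia p or Box q. Evaluate φ at each world:
  a (successors {e}): φ is false.
  b (successors ∅): φ is true.
  c (successors {b}): φ is true.
  d (successors {c, d}): φ is true.
  e (successors {b, d}): φ is true.
  f (successors {a}): φ is true.
  g (successors ∅): φ is true.
For instance, at d:
  At d: Dia p is true, Box q is false, so Dia p or Box q is true.
    At d: Dia p requires p at some successor in {c, d}.
      p holds at c, so Dia p is true at d.
    At d: Box q requires q at every successor {c, d}.
      q fails at c, so Box q is false at d.
Satisfying worlds: {b, c, d, e, f, g}

6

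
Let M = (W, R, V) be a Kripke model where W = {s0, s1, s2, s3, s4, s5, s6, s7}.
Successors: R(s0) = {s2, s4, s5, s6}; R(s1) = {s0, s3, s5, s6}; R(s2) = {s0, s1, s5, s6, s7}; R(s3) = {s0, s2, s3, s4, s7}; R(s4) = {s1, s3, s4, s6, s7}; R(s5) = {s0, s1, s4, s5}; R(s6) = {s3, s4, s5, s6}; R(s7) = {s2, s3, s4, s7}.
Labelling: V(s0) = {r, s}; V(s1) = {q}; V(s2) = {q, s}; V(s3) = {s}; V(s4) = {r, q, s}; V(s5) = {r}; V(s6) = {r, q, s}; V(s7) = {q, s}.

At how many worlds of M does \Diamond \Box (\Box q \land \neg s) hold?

0

Let φ = \Diamond \Box (\Box q \land \neg s). Evaluate φ at each world:
  s0 (successors {s2, s4, s5, s6}): φ is false.
  s1 (successors {s0, s3, s5, s6}): φ is false.
  s2 (successors {s0, s1, s5, s6, s7}): φ is false.
  s3 (successors {s0, s2, s3, s4, s7}): φ is false.
  s4 (successors {s1, s3, s4, s6, s7}): φ is false.
  s5 (successors {s0, s1, s4, s5}): φ is false.
  s6 (successors {s3, s4, s5, s6}): φ is false.
  s7 (successors {s2, s3, s4, s7}): φ is false.
For instance, at s3:
  At s3: \Diamond \Box (\Box q \land \neg s) requires \Box (\Box q \land \neg s) at some successor in {s0, s2, s3, s4, s7}.
    At s0: \Box (\Box q \land \neg s) is false.
    At s2: \Box (\Box q \land \neg s) is false.
    At s3: \Box (\Box q \land \neg s) is false.
    At s4: \Box (\Box q \land \neg s) is false.
    At s7: \Box (\Box q \land \neg s) is false.
  So \Diamond \Box (\Box q \land \neg s) is false at s3.
Satisfying worlds: none.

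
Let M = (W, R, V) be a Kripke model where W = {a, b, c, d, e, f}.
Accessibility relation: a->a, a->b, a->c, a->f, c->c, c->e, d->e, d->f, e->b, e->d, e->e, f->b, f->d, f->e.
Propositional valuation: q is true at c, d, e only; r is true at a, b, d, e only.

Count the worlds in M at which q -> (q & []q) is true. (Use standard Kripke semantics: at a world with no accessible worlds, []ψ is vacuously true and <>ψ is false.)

Let φ = q -> (q & []q). Evaluate φ at each world:
  a (successors {a, b, c, f}): φ is true.
  b (successors ∅): φ is true.
  c (successors {c, e}): φ is true.
  d (successors {e, f}): φ is false.
  e (successors {b, d, e}): φ is false.
  f (successors {b, d, e}): φ is true.
For instance, at f:
  At f: q is false, q & []q is false, so q -> (q & []q) is true.
    At f: q is false, []q is false, so q & []q is false.
      At f: []q requires q at every successor {b, d, e}.
        q fails at b, so []q is false at f.
Satisfying worlds: {a, b, c, f}

4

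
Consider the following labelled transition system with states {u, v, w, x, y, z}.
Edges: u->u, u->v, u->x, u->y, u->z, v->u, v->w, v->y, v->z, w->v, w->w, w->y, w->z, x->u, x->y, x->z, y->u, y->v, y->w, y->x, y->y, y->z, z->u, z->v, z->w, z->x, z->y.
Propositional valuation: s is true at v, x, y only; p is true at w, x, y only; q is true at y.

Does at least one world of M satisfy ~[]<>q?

No

Let φ = ~[]<>q. Evaluate φ at each world:
  u (successors {u, v, x, y, z}): φ is false.
  v (successors {u, w, y, z}): φ is false.
  w (successors {v, w, y, z}): φ is false.
  x (successors {u, y, z}): φ is false.
  y (successors {u, v, w, x, y, z}): φ is false.
  z (successors {u, v, w, x, y}): φ is false.
For instance, at u:
  At u: []<>q is true, so ~[]<>q is false.
    At u: []<>q requires <>q at every successor {u, v, x, y, z}.
      At u: <>q is true.
      At v: <>q is true.
      At x: <>q is true.
      At y: <>q is true.
      At z: <>q is true.
    So []<>q is true at u.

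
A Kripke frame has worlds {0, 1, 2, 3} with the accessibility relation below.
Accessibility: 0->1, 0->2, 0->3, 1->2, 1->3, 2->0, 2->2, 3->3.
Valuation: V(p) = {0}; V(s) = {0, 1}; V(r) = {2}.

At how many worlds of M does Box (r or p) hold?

1

Let φ = Box (r or p). Evaluate φ at each world:
  0 (successors {1, 2, 3}): φ is false.
  1 (successors {2, 3}): φ is false.
  2 (successors {0, 2}): φ is true.
  3 (successors {3}): φ is false.
For instance, at 2:
  At 2: Box (r or p) requires r or p at every successor {0, 2}.
    At 0: r or p is true.
    At 2: r or p is true.
  So Box (r or p) is true at 2.
Satisfying worlds: {2}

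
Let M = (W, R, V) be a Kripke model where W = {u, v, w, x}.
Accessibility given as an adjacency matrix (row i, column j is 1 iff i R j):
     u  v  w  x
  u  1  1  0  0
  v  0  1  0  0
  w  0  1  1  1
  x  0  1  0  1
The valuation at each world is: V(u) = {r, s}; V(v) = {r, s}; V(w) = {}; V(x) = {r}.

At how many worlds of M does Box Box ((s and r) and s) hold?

Let φ = Box Box ((s and r) and s). Evaluate φ at each world:
  u (successors {u, v}): φ is true.
  v (successors {v}): φ is true.
  w (successors {v, w, x}): φ is false.
  x (successors {v, x}): φ is false.
For instance, at w:
  At w: Box Box ((s and r) and s) requires Box ((s and r) and s) at every successor {v, w, x}.
    Box ((s and r) and s) fails at w, so Box Box ((s and r) and s) is false at w.
      At w: Box ((s and r) and s) requires (s and r) and s at every successor {v, w, x}.
        (s and r) and s fails at w, so Box ((s and r) and s) is false at w.
Satisfying worlds: {u, v}

2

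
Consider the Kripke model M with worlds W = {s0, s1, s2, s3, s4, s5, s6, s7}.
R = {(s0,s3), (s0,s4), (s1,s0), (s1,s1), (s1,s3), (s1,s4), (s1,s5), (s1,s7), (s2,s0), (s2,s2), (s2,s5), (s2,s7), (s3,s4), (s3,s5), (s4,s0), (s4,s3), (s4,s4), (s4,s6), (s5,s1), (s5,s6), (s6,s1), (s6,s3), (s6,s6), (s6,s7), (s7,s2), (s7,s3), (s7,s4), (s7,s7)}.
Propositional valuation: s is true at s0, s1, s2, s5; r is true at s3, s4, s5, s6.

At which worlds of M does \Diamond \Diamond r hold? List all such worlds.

Let φ = \Diamond \Diamond r. Evaluate φ at each world:
  s0 (successors {s3, s4}): φ is true.
  s1 (successors {s0, s1, s3, s4, s5, s7}): φ is true.
  s2 (successors {s0, s2, s5, s7}): φ is true.
  s3 (successors {s4, s5}): φ is true.
  s4 (successors {s0, s3, s4, s6}): φ is true.
  s5 (successors {s1, s6}): φ is true.
  s6 (successors {s1, s3, s6, s7}): φ is true.
  s7 (successors {s2, s3, s4, s7}): φ is true.
For instance, at s3:
  At s3: \Diamond \Diamond r requires \Diamond r at some successor in {s4, s5}.
    \Diamond r holds at s4, so \Diamond \Diamond r is true at s3.
      At s4: \Diamond r requires r at some successor in {s0, s3, s4, s6}.
        r holds at s3, so \Diamond r is true at s4.
Satisfying worlds: {s0, s1, s2, s3, s4, s5, s6, s7}

s0, s1, s2, s3, s4, s5, s6, s7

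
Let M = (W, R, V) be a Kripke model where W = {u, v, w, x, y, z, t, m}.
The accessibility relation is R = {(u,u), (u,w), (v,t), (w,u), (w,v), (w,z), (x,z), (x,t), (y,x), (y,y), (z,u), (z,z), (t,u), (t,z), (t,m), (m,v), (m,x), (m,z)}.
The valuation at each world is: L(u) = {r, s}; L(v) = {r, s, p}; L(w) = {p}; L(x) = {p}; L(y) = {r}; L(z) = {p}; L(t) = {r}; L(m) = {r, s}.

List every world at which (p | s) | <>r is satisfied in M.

Let φ = (p | s) | <>r. Evaluate φ at each world:
  u (successors {u, w}): φ is true.
  v (successors {t}): φ is true.
  w (successors {u, v, z}): φ is true.
  x (successors {z, t}): φ is true.
  y (successors {x, y}): φ is true.
  z (successors {u, z}): φ is true.
  t (successors {u, z, m}): φ is true.
  m (successors {v, x, z}): φ is true.
For instance, at u:
  At u: p | s is true, <>r is true, so (p | s) | <>r is true.
    At u: <>r requires r at some successor in {u, w}.
      r holds at u, so <>r is true at u.
Satisfying worlds: {u, v, w, x, y, z, t, m}

u, v, w, x, y, z, t, m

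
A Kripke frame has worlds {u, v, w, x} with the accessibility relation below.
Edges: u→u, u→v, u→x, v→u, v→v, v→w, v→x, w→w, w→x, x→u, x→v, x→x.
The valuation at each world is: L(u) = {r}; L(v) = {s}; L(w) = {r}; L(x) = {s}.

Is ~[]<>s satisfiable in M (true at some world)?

No

Let φ = ~[]<>s. Evaluate φ at each world:
  u (successors {u, v, x}): φ is false.
  v (successors {u, v, w, x}): φ is false.
  w (successors {w, x}): φ is false.
  x (successors {u, v, x}): φ is false.
For instance, at v:
  At v: []<>s is true, so ~[]<>s is false.
    At v: []<>s requires <>s at every successor {u, v, w, x}.
      At u: <>s is true.
      At v: <>s is true.
      At w: <>s is true.
      At x: <>s is true.
    So []<>s is true at v.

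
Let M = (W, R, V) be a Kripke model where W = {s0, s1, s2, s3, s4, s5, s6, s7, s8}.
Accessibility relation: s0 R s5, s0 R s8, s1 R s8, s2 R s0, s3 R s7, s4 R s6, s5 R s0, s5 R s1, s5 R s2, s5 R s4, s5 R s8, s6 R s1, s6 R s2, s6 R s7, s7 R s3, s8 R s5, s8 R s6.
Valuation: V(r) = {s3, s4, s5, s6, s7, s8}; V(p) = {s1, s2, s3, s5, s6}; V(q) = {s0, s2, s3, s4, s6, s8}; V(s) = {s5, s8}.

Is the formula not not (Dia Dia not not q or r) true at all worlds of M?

Yes

Recall that Dia ψ holds at a world iff ψ holds at some accessible world.
Let φ = not not (Dia Dia not not q or r). Evaluate φ at each world:
  s0 (successors {s5, s8}): φ is true.
  s1 (successors {s8}): φ is true.
  s2 (successors {s0}): φ is true.
  s3 (successors {s7}): φ is true.
  s4 (successors {s6}): φ is true.
  s5 (successors {s0, s1, s2, s4, s8}): φ is true.
  s6 (successors {s1, s2, s7}): φ is true.
  s7 (successors {s3}): φ is true.
  s8 (successors {s5, s6}): φ is true.
For instance, at s7:
  At s7: not (Dia Dia not not q or r) is false, so not not (Dia Dia not not q or r) is true.
    At s7: Dia Dia not not q or r is true, so not (Dia Dia not not q or r) is false.
      At s7: Dia Dia not not q is false, r is true, so Dia Dia not not q or r is true.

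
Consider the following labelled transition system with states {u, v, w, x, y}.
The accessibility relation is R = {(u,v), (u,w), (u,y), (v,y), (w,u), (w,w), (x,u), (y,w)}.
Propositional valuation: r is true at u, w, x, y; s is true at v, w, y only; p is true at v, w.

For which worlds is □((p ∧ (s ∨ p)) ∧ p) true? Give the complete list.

Recall that □ψ holds at a world iff ψ holds at every accessible world, and ◇ψ holds iff ψ holds at some accessible world.
Let φ = □((p ∧ (s ∨ p)) ∧ p). Evaluate φ at each world:
  u (successors {v, w, y}): φ is false.
  v (successors {y}): φ is false.
  w (successors {u, w}): φ is false.
  x (successors {u}): φ is false.
  y (successors {w}): φ is true.
For instance, at w:
  At w: □((p ∧ (s ∨ p)) ∧ p) requires (p ∧ (s ∨ p)) ∧ p at every successor {u, w}.
    (p ∧ (s ∨ p)) ∧ p fails at u, so □((p ∧ (s ∨ p)) ∧ p) is false at w.
Satisfying worlds: {y}

y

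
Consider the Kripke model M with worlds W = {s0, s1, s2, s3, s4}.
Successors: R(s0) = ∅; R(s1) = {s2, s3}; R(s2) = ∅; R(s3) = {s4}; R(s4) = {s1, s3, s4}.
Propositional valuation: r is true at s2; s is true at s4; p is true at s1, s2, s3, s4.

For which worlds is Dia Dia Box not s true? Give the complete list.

Let φ = Dia Dia Box not s. Evaluate φ at each world:
  s0 (successors ∅): φ is false.
  s1 (successors {s2, s3}): φ is false.
  s2 (successors ∅): φ is false.
  s3 (successors {s4}): φ is true.
  s4 (successors {s1, s3, s4}): φ is true.
For instance, at s3:
  At s3: Dia Dia Box not s requires Dia Box not s at some successor in {s4}.
    Dia Box not s holds at s4, so Dia Dia Box not s is true at s3.
      At s4: Dia Box not s requires Box not s at some successor in {s1, s3, s4}.
        Box not s holds at s1, so Dia Box not s is true at s4.
Satisfying worlds: {s3, s4}

s3, s4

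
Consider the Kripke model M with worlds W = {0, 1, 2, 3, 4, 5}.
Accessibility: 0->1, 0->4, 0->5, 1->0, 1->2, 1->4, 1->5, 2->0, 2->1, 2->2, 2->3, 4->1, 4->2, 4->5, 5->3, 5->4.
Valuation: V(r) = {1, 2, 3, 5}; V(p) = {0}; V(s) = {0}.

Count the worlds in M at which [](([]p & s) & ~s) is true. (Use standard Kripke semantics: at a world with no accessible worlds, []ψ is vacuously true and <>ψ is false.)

Let φ = [](([]p & s) & ~s). Evaluate φ at each world:
  0 (successors {1, 4, 5}): φ is false.
  1 (successors {0, 2, 4, 5}): φ is false.
  2 (successors {0, 1, 2, 3}): φ is false.
  3 (successors ∅): φ is true.
  4 (successors {1, 2, 5}): φ is false.
  5 (successors {3, 4}): φ is false.
For instance, at 1:
  At 1: [](([]p & s) & ~s) requires ([]p & s) & ~s at every successor {0, 2, 4, 5}.
    ([]p & s) & ~s fails at 0, so [](([]p & s) & ~s) is false at 1.
      At 0: []p & s is false, ~s is false, so ([]p & s) & ~s is false.
Satisfying worlds: {3}

1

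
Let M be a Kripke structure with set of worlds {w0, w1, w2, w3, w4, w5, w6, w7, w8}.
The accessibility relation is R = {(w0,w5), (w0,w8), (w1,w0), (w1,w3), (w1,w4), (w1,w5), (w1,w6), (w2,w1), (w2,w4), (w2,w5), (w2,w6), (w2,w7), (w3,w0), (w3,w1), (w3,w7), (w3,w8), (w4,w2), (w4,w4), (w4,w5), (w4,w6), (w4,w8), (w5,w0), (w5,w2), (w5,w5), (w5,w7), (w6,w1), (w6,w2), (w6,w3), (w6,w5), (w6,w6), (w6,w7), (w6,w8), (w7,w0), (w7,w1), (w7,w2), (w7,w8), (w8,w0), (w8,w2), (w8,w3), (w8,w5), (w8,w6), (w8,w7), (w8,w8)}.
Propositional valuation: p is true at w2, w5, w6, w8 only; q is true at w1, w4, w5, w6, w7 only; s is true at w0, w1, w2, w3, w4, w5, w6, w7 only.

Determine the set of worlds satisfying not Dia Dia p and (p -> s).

none

Let φ = not Dia Dia p and (p -> s). Evaluate φ at each world:
  w0 (successors {w5, w8}): φ is false.
  w1 (successors {w0, w3, w4, w5, w6}): φ is false.
  w2 (successors {w1, w4, w5, w6, w7}): φ is false.
  w3 (successors {w0, w1, w7, w8}): φ is false.
  w4 (successors {w2, w4, w5, w6, w8}): φ is false.
  w5 (successors {w0, w2, w5, w7}): φ is false.
  w6 (successors {w1, w2, w3, w5, w6, w7, w8}): φ is false.
  w7 (successors {w0, w1, w2, w8}): φ is false.
  w8 (successors {w0, w2, w3, w5, w6, w7, w8}): φ is false.
For instance, at w6:
  At w6: not Dia Dia p is false, p -> s is true, so not Dia Dia p and (p -> s) is false.
    At w6: Dia Dia p is true, so not Dia Dia p is false.
      At w6: Dia Dia p requires Dia p at some successor in {w1, w2, w3, w5, w6, w7, w8}.
        Dia p holds at w1, so Dia Dia p is true at w6.
Satisfying worlds: none.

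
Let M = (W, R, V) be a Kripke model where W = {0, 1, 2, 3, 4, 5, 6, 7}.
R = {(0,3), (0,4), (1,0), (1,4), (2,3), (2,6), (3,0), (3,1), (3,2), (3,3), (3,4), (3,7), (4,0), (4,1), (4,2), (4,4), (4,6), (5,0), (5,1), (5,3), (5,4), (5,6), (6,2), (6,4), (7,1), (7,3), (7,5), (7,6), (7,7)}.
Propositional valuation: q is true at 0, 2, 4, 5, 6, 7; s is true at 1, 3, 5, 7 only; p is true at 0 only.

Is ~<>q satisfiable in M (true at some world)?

No

Recall that <>ψ holds at a world iff ψ holds at some accessible world.
Let φ = ~<>q. Evaluate φ at each world:
  0 (successors {3, 4}): φ is false.
  1 (successors {0, 4}): φ is false.
  2 (successors {3, 6}): φ is false.
  3 (successors {0, 1, 2, 3, 4, 7}): φ is false.
  4 (successors {0, 1, 2, 4, 6}): φ is false.
  5 (successors {0, 1, 3, 4, 6}): φ is false.
  6 (successors {2, 4}): φ is false.
  7 (successors {1, 3, 5, 6, 7}): φ is false.
For instance, at 5:
  At 5: <>q is true, so ~<>q is false.
    At 5: <>q requires q at some successor in {0, 1, 3, 4, 6}.
      q holds at 0, so <>q is true at 5.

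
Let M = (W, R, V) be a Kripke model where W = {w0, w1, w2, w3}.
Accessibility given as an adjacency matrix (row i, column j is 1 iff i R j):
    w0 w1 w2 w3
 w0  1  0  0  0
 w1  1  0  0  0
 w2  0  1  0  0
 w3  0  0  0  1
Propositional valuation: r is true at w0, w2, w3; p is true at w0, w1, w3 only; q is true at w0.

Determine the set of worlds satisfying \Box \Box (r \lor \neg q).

Let φ = \Box \Box (r \lor \neg q). Evaluate φ at each world:
  w0 (successors {w0}): φ is true.
  w1 (successors {w0}): φ is true.
  w2 (successors {w1}): φ is true.
  w3 (successors {w3}): φ is true.
For instance, at w3:
  At w3: \Box \Box (r \lor \neg q) requires \Box (r \lor \neg q) at every successor {w3}.
      At w3: \Box (r \lor \neg q) requires r \lor \neg q at every successor {w3}.
        At w3: r \lor \neg q is true.
      So \Box (r \lor \neg q) is true at w3.
  So \Box \Box (r \lor \neg q) is true at w3.
Satisfying worlds: {w0, w1, w2, w3}

w0, w1, w2, w3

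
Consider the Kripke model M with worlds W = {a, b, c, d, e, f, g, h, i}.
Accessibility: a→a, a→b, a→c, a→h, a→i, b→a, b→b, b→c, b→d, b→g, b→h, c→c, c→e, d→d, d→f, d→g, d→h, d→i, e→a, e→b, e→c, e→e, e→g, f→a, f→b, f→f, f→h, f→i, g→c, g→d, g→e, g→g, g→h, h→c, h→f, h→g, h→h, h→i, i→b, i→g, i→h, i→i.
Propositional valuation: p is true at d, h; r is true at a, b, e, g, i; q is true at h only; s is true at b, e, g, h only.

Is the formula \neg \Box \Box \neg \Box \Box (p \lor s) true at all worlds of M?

No

Let φ = \neg \Box \Box \neg \Box \Box (p \lor s). Evaluate φ at each world:
  a (successors {a, b, c, h, i}): φ is false.
  b (successors {a, b, c, d, g, h}): φ is false.
  c (successors {c, e}): φ is false.
  d (successors {d, f, g, h, i}): φ is false.
  e (successors {a, b, c, e, g}): φ is false.
  f (successors {a, b, f, h, i}): φ is false.
  g (successors {c, d, e, g, h}): φ is false.
  h (successors {c, f, g, h, i}): φ is false.
  i (successors {b, g, h, i}): φ is false.
Detail at a (counterexample):
  At a: \Box \Box \neg \Box \Box (p \lor s) is true, so \neg \Box \Box \neg \Box \Box (p \lor s) is false.
    At a: \Box \Box \neg \Box \Box (p \lor s) requires \Box \neg \Box \Box (p \lor s) at every successor {a, b, c, h, i}.
      At a: \Box \neg \Box \Box (p \lor s) is true.
      At b: \Box \neg \Box \Box (p \lor s) is true.
      At c: \Box \neg \Box \Box (p \lor s) is true.
      At h: \Box \neg \Box \Box (p \lor s) is true.
      At i: \Box \neg \Box \Box (p \lor s) is true.
    So \Box \Box \neg \Box \Box (p \lor s) is true at a.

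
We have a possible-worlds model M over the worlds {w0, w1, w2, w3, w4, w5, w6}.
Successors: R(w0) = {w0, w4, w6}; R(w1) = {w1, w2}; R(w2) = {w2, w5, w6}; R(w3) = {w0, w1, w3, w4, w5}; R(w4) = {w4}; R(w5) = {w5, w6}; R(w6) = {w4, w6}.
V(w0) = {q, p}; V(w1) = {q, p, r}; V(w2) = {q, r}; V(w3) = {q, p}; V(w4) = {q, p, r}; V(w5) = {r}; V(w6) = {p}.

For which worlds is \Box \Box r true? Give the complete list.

w4

Recall that \Box ψ holds at a world iff ψ holds at every accessible world, and \Diamond ψ holds iff ψ holds at some accessible world.
Let φ = \Box \Box r. Evaluate φ at each world:
  w0 (successors {w0, w4, w6}): φ is false.
  w1 (successors {w1, w2}): φ is false.
  w2 (successors {w2, w5, w6}): φ is false.
  w3 (successors {w0, w1, w3, w4, w5}): φ is false.
  w4 (successors {w4}): φ is true.
  w5 (successors {w5, w6}): φ is false.
  w6 (successors {w4, w6}): φ is false.
For instance, at w0:
  At w0: \Box \Box r requires \Box r at every successor {w0, w4, w6}.
    \Box r fails at w0, so \Box \Box r is false at w0.
      At w0: \Box r requires r at every successor {w0, w4, w6}.
        r fails at w0, so \Box r is false at w0.
Satisfying worlds: {w4}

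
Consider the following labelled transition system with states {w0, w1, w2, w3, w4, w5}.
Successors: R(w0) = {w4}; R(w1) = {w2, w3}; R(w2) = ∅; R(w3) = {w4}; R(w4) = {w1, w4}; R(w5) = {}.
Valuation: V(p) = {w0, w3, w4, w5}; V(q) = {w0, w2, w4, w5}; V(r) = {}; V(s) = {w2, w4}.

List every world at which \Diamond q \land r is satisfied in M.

none

Recall that \Diamond ψ holds at a world iff ψ holds at some accessible world.
Let φ = \Diamond q \land r. Evaluate φ at each world:
  w0 (successors {w4}): φ is false.
  w1 (successors {w2, w3}): φ is false.
  w2 (successors ∅): φ is false.
  w3 (successors {w4}): φ is false.
  w4 (successors {w1, w4}): φ is false.
  w5 (successors ∅): φ is false.
For instance, at w4:
  At w4: \Diamond q is true, r is false, so \Diamond q \land r is false.
    At w4: \Diamond q requires q at some successor in {w1, w4}.
      q holds at w4, so \Diamond q is true at w4.
Satisfying worlds: none.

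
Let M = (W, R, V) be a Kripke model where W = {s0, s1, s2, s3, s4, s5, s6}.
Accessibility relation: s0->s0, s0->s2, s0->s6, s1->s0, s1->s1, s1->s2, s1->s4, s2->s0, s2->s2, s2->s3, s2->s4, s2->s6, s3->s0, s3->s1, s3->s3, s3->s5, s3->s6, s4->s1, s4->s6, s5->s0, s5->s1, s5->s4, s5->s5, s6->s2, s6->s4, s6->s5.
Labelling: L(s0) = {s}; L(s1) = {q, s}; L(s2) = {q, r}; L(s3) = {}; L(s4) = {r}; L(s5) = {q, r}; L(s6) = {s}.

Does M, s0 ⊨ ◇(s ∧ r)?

At s0: ◇(s ∧ r) requires s ∧ r at some successor in {s0, s2, s6}.
  At s0: s ∧ r is false.
  At s2: s ∧ r is false.
  At s6: s ∧ r is false.
So ◇(s ∧ r) is false at s0.

No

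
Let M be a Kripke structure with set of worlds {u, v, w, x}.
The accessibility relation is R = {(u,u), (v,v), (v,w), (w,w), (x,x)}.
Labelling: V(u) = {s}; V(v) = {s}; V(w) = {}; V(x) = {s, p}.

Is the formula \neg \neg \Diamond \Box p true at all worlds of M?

Recall that \Box ψ holds at a world iff ψ holds at every accessible world, and \Diamond ψ holds iff ψ holds at some accessible world.
Let φ = \neg \neg \Diamond \Box p. Evaluate φ at each world:
  u (successors {u}): φ is false.
  v (successors {v, w}): φ is false.
  w (successors {w}): φ is false.
  x (successors {x}): φ is true.
Detail at u (counterexample):
  At u: \neg \Diamond \Box p is true, so \neg \neg \Diamond \Box p is false.
    At u: \Diamond \Box p is false, so \neg \Diamond \Box p is true.
      At u: \Diamond \Box p requires \Box p at some successor in {u}.
        At u: \Box p is false.
      So \Diamond \Box p is false at u.

No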